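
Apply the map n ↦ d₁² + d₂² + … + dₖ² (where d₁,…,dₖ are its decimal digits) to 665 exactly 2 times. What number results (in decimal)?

130

665 → 6² + 6² + 5² = 97
97 → 9² + 7² = 130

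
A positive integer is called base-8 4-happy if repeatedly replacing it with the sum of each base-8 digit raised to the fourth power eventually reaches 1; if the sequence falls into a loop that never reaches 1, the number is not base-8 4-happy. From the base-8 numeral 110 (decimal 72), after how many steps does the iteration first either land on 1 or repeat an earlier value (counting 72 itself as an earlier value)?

3

72 = (1,1,0)_8 → 1⁴ + 1⁴ + 0⁴ = 2
2 = (2)_8 → 2⁴ = 16
16 = (2,0)_8 → 2⁴ + 0⁴ = 16  — 16 repeats.
That took 3 steps.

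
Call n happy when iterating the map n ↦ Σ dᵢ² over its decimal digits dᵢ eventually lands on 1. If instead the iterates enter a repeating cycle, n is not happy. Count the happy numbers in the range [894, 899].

894: 894 → 161 → 38 → 73 → 58 → 89 → 145 → 42 → 20 → 4 → 16 → 37 → 58  — not happy
895: 895 → 170 → 50 → 25 → 29 → 85 → 89 → 145 → 42 → 20 → 4 → 16 → 37 → 58 → 89  — not happy
896: 896 → 181 → 66 → 72 → 53 → 34 → 25 → 29 → 85 → 89 → 145 → 42 → 20 → 4 → 16 → 37 → 58 → 89  — not happy
897: 897 → 194 → 98 → 145 → 42 → 20 → 4 → 16 → 37 → 58 → 89 → 145  — not happy
898: 898 → 209 → 85 → 89 → 145 → 42 → 20 → 4 → 16 → 37 → 58 → 89  — not happy
899: 899 → 226 → 44 → 32 → 13 → 10 → 1  — happy
happy: 899

1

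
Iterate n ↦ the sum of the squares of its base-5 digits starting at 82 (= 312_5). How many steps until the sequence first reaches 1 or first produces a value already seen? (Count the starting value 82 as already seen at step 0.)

82 = (3,1,2)_5 → 14
14 = (2,4)_5 → 20
20 = (4,0)_5 → 16
16 = (3,1)_5 → 10
10 = (2,0)_5 → 4
4 = (4)_5 → 16  — 16 repeats.
That took 6 steps.

6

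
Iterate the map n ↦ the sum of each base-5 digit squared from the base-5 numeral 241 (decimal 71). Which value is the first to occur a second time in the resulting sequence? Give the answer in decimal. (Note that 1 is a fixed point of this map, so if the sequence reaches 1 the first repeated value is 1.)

71 = (2,4,1)_5 → 2² + 4² + 1² = 21
21 = (4,1)_5 → 4² + 1² = 17
17 = (3,2)_5 → 3² + 2² = 13
13 = (2,3)_5 → 2² + 3² = 13  — 13 already appeared earlier.

13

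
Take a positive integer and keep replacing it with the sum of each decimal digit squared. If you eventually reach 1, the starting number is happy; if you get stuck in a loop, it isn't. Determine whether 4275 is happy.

happy

4275 → 4² + 2² + 7² + 5² = 94
94 → 9² + 4² = 97
97 → 9² + 7² = 130
130 → 1² + 3² + 0² = 10
10 → 1² + 0² = 1  — reached 1.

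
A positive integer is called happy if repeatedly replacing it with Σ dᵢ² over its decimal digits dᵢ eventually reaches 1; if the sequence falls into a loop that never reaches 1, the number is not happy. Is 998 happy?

998 → 9² + 9² + 8² = 226
226 → 2² + 2² + 6² = 44
44 → 4² + 4² = 32
32 → 3² + 2² = 13
13 → 1² + 3² = 10
10 → 1² + 0² = 1  — reached 1.

happy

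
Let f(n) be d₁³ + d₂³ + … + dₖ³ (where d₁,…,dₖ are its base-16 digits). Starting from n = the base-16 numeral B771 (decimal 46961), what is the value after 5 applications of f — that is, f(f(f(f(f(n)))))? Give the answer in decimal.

65

46961 = (11,7,7,1)_16 → 11³ + 7³ + 7³ + 1³ = 2018
2018 = (7,14,2)_16 → 7³ + 14³ + 2³ = 3095
3095 = (12,1,7)_16 → 12³ + 1³ + 7³ = 2072
2072 = (8,1,8)_16 → 8³ + 1³ + 8³ = 1025
1025 = (4,0,1)_16 → 4³ + 0³ + 1³ = 65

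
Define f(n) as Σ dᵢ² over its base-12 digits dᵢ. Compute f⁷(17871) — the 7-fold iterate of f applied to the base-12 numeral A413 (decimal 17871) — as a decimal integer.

17871 = (10,4,1,3)_12 → 10² + 4² + 1² + 3² = 100 + 16 + 1 + 9 = 126
126 = (10,6)_12 → 10² + 6² = 100 + 36 = 136
136 = (11,4)_12 → 11² + 4² = 121 + 16 = 137
137 = (11,5)_12 → 11² + 5² = 121 + 25 = 146
146 = (1,0,2)_12 → 1² + 0² + 2² = 1 + 0 + 4 = 5
5 = (5)_12 → 5² = 25
25 = (2,1)_12 → 2² + 1² = 4 + 1 = 5

5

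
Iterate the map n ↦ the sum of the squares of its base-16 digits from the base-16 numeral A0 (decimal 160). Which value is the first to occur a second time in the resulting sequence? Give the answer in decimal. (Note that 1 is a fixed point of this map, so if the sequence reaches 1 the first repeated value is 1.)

169

160 = (10,0)_16 → 10² + 0² = 100
100 = (6,4)_16 → 6² + 4² = 52
52 = (3,4)_16 → 3² + 4² = 25
25 = (1,9)_16 → 1² + 9² = 82
82 = (5,2)_16 → 5² + 2² = 29
29 = (1,13)_16 → 1² + 13² = 170
170 = (10,10)_16 → 10² + 10² = 200
200 = (12,8)_16 → 12² + 8² = 208
208 = (13,0)_16 → 13² + 0² = 169
169 = (10,9)_16 → 10² + 9² = 181
181 = (11,5)_16 → 11² + 5² = 146
146 = (9,2)_16 → 9² + 2² = 85
85 = (5,5)_16 → 5² + 5² = 50
50 = (3,2)_16 → 3² + 2² = 13
13 = (13)_16 → 13² = 169  — 169 already appeared earlier.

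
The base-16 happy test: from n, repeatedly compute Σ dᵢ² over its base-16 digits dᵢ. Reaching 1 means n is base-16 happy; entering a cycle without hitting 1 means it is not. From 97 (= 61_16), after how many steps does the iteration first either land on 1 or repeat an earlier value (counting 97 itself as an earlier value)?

97 = (6,1)_16 → 6² + 1² = 37
37 = (2,5)_16 → 2² + 5² = 29
29 = (1,13)_16 → 1² + 13² = 170
170 = (10,10)_16 → 10² + 10² = 200
200 = (12,8)_16 → 12² + 8² = 208
208 = (13,0)_16 → 13² + 0² = 169
169 = (10,9)_16 → 10² + 9² = 181
181 = (11,5)_16 → 11² + 5² = 146
146 = (9,2)_16 → 9² + 2² = 85
85 = (5,5)_16 → 5² + 5² = 50
50 = (3,2)_16 → 3² + 2² = 13
13 = (13)_16 → 13² = 169  — 169 repeats.
That took 12 steps.

12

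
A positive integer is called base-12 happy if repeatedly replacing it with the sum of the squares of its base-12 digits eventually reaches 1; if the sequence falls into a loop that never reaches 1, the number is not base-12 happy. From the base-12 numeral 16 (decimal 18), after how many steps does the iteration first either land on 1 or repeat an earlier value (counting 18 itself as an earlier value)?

5

18 = (1,6)_12 → 1² + 6² = 37
37 = (3,1)_12 → 3² + 1² = 10
10 = (10)_12 → 10² = 100
100 = (8,4)_12 → 8² + 4² = 80
80 = (6,8)_12 → 6² + 8² = 100  — 100 repeats.
That took 5 steps.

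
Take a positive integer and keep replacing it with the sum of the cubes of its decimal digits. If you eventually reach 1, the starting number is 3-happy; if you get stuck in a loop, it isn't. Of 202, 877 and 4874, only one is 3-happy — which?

202: 202 → 16 → 217 → 352 → 160 → 217  — repeats 217 (not 3-happy)
877: 877 → 1198 → 1243 → 100 → 1  — reaches 1 (3-happy)
4874: 4874 → 983 → 1268 → 737 → 713 → 371 → 371  — repeats 371 (not 3-happy)

877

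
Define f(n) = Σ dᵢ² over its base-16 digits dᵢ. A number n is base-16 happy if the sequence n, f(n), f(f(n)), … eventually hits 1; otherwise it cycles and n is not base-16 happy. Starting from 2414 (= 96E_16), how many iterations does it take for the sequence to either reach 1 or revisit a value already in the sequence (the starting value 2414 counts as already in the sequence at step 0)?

2414 = (9,6,14)_16 → 9² + 6² + 14² = 81 + 36 + 196 = 313
313 = (1,3,9)_16 → 1² + 3² + 9² = 1 + 9 + 81 = 91
91 = (5,11)_16 → 5² + 11² = 25 + 121 = 146
146 = (9,2)_16 → 9² + 2² = 81 + 4 = 85
85 = (5,5)_16 → 5² + 5² = 25 + 25 = 50
50 = (3,2)_16 → 3² + 2² = 9 + 4 = 13
13 = (13)_16 → 13² = 169
169 = (10,9)_16 → 10² + 9² = 100 + 81 = 181
181 = (11,5)_16 → 11² + 5² = 121 + 25 = 146  — 146 repeats.
That took 9 steps.

9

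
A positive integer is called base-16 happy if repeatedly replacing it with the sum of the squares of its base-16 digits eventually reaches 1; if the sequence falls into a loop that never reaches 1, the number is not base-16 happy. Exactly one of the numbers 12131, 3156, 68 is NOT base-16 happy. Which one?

3156

12131: 12131 → 274 → 6 → 36 → 20 → 17 → 2 → 4 → 16 → 1  — reaches 1 (base-16 happy)
3156: 3156 → 185 → 202 → 244 → 241 → 226 → 200 → 208 → 169 → 181 → 146 → 85 → 50 → 13 → 169  — repeats 169 (not base-16 happy)
68: 68 → 32 → 4 → 16 → 1  — reaches 1 (base-16 happy)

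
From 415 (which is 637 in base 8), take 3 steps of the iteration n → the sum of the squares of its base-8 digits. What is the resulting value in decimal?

61

415 = (6,3,7)_8 → 94
94 = (1,3,6)_8 → 46
46 = (5,6)_8 → 61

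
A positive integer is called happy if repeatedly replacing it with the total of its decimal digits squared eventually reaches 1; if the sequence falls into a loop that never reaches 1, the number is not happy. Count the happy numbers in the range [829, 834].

829: 829 → 149 → 98 → 145 → 42 → 20 → 4 → 16 → 37 → 58 → 89 → 145  (repeats 145)
830: 830 → 73 → 58 → 89 → 145 → 42 → 20 → 4 → 16 → 37 → 58  (repeats 58)
831: 831 → 74 → 65 → 61 → 37 → 58 → 89 → 145 → 42 → 20 → 4 → 16 → 37  (repeats 37)
832: 832 → 77 → 98 → 145 → 42 → 20 → 4 → 16 → 37 → 58 → 89 → 145  (repeats 145)
833: 833 → 82 → 68 → 100 → 1  (reaches 1)
834: 834 → 89 → 145 → 42 → 20 → 4 → 16 → 37 → 58 → 89  (repeats 89)
happy: 833

1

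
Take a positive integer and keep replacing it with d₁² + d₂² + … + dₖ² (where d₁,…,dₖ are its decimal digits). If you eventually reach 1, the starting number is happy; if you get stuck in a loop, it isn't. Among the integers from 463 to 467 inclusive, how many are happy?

463: 463 → 61 → 37 → 58 → 89 → 145 → 42 → 20 → 4 → 16 → 37  (repeats 37)
464: 464 → 68 → 100 → 1  (reaches 1)
465: 465 → 77 → 98 → 145 → 42 → 20 → 4 → 16 → 37 → 58 → 89 → 145  (repeats 145)
466: 466 → 88 → 128 → 69 → 117 → 51 → 26 → 40 → 16 → 37 → 58 → 89 → 145 → 42 → 20 → 4 → 16  (repeats 16)
467: 467 → 101 → 2 → 4 → 16 → 37 → 58 → 89 → 145 → 42 → 20 → 4  (repeats 4)
happy: 464

1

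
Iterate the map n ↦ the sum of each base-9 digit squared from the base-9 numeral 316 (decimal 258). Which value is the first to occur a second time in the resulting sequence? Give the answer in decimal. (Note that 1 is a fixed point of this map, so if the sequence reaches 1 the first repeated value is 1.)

258 = (3,1,6)_9 → 3² + 1² + 6² = 46
46 = (5,1)_9 → 5² + 1² = 26
26 = (2,8)_9 → 2² + 8² = 68
68 = (7,5)_9 → 7² + 5² = 74
74 = (8,2)_9 → 8² + 2² = 68  — 68 already appeared earlier.

68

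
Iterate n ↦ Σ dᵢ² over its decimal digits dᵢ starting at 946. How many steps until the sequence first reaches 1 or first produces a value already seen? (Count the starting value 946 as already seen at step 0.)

946 → 9² + 4² + 6² = 133
133 → 1² + 3² + 3² = 19
19 → 1² + 9² = 82
82 → 8² + 2² = 68
68 → 6² + 8² = 100
100 → 1² + 0² + 0² = 1  — reached 1.
That took 6 steps.

6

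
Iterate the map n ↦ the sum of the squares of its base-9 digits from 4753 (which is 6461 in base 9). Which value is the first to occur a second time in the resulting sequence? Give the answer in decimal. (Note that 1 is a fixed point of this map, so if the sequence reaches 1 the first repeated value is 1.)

89

4753 = (6,4,6,1)_9 → 6² + 4² + 6² + 1² = 89
89 = (1,0,8)_9 → 1² + 0² + 8² = 65
65 = (7,2)_9 → 7² + 2² = 53
53 = (5,8)_9 → 5² + 8² = 89  — 89 already appeared earlier.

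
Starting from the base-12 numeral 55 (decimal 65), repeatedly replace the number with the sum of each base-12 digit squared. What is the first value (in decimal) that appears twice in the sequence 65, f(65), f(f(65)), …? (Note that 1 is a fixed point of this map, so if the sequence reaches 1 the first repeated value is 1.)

65

65 = (5,5)_12 → 5² + 5² = 50
50 = (4,2)_12 → 4² + 2² = 20
20 = (1,8)_12 → 1² + 8² = 65  — 65 already appeared earlier.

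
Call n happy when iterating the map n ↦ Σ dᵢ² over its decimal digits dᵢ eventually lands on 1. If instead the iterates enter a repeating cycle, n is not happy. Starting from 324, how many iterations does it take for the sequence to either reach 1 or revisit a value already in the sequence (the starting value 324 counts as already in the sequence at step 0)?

324 → 3² + 2² + 4² = 29
29 → 2² + 9² = 85
85 → 8² + 5² = 89
89 → 8² + 9² = 145
145 → 1² + 4² + 5² = 42
42 → 4² + 2² = 20
20 → 2² + 0² = 4
4 → 4² = 16
16 → 1² + 6² = 37
37 → 3² + 7² = 58
58 → 5² + 8² = 89  — 89 repeats.
That took 11 steps.

11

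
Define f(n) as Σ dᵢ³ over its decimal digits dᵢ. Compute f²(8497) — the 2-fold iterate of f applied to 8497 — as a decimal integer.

8497 → 8³ + 4³ + 9³ + 7³ = 1648
1648 → 1³ + 6³ + 4³ + 8³ = 793

793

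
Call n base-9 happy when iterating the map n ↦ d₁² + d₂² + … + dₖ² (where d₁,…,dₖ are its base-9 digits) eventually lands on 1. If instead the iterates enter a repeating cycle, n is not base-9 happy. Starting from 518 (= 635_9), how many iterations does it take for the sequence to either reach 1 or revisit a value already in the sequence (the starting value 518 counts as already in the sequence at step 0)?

518 = (6,3,5)_9 → 6² + 3² + 5² = 70
70 = (7,7)_9 → 7² + 7² = 98
98 = (1,1,8)_9 → 1² + 1² + 8² = 66
66 = (7,3)_9 → 7² + 3² = 58
58 = (6,4)_9 → 6² + 4² = 52
52 = (5,7)_9 → 5² + 7² = 74
74 = (8,2)_9 → 8² + 2² = 68
68 = (7,5)_9 → 7² + 5² = 74  — 74 repeats.
That took 8 steps.

8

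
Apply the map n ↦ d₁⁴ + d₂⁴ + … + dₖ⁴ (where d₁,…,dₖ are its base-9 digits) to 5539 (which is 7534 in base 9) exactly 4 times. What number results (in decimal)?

5539 = (7,5,3,4)_9 → 3363
3363 = (4,5,4,6)_9 → 2433
2433 = (3,3,0,3)_9 → 243
243 = (3,0,0)_9 → 81

81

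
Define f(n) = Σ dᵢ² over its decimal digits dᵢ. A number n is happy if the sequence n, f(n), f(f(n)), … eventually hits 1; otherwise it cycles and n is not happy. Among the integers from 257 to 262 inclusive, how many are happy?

257: 257 → 78 → 113 → 11 → 2 → 4 → 16 → 37 → 58 → 89 → 145 → 42 → 20 → 4  — not happy
258: 258 → 93 → 90 → 81 → 65 → 61 → 37 → 58 → 89 → 145 → 42 → 20 → 4 → 16 → 37  — not happy
259: 259 → 110 → 2 → 4 → 16 → 37 → 58 → 89 → 145 → 42 → 20 → 4  — not happy
260: 260 → 40 → 16 → 37 → 58 → 89 → 145 → 42 → 20 → 4 → 16  — not happy
261: 261 → 41 → 17 → 50 → 25 → 29 → 85 → 89 → 145 → 42 → 20 → 4 → 16 → 37 → 58 → 89  — not happy
262: 262 → 44 → 32 → 13 → 10 → 1  — happy
happy: 262

1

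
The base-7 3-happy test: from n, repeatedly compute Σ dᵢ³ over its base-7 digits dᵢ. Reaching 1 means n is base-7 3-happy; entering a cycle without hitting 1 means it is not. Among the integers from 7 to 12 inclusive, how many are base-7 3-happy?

7: 7 → 1  — base-7 3-happy
8: 8 → 2 → 8  — not base-7 3-happy
9: 9 → 9  — not base-7 3-happy
10: 10 → 28 → 64 → 10  — not base-7 3-happy
11: 11 → 65 → 17 → 35 → 125 → 251 → 341 → 557 → 137 → 197 → 65  — not base-7 3-happy
12: 12 → 126 → 72 → 36 → 126  — not base-7 3-happy
base-7 3-happy: 7

1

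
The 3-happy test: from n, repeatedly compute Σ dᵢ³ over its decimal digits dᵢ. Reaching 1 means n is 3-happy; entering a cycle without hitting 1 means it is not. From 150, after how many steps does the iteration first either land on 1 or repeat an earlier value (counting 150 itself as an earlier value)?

11

150 → 1³ + 5³ + 0³ = 126
126 → 1³ + 2³ + 6³ = 225
225 → 2³ + 2³ + 5³ = 141
141 → 1³ + 4³ + 1³ = 66
66 → 6³ + 6³ = 432
432 → 4³ + 3³ + 2³ = 99
99 → 9³ + 9³ = 1458
1458 → 1³ + 4³ + 5³ + 8³ = 702
702 → 7³ + 0³ + 2³ = 351
351 → 3³ + 5³ + 1³ = 153
153 → 1³ + 5³ + 3³ = 153  — 153 repeats.
That took 11 steps.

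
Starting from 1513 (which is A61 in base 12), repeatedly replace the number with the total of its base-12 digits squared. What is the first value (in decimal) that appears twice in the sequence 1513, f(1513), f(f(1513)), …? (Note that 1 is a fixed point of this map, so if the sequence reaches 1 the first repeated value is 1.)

1513 = (10,6,1)_12 → 137
137 = (11,5)_12 → 146
146 = (1,0,2)_12 → 5
5 = (5)_12 → 25
25 = (2,1)_12 → 5  — 5 already appeared earlier.

5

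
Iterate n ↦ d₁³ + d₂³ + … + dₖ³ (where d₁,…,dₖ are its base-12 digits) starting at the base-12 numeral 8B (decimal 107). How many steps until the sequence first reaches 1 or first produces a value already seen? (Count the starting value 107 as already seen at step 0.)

107 = (8,11)_12 → 8³ + 11³ = 512 + 1331 = 1843
1843 = (1,0,9,7)_12 → 1³ + 0³ + 9³ + 7³ = 1 + 0 + 729 + 343 = 1073
1073 = (7,5,5)_12 → 7³ + 5³ + 5³ = 343 + 125 + 125 = 593
593 = (4,1,5)_12 → 4³ + 1³ + 5³ = 64 + 1 + 125 = 190
190 = (1,3,10)_12 → 1³ + 3³ + 10³ = 1 + 27 + 1000 = 1028
1028 = (7,1,8)_12 → 7³ + 1³ + 8³ = 343 + 1 + 512 = 856
856 = (5,11,4)_12 → 5³ + 11³ + 4³ = 125 + 1331 + 64 = 1520
1520 = (10,6,8)_12 → 10³ + 6³ + 8³ = 1000 + 216 + 512 = 1728
1728 = (1,0,0,0)_12 → 1³ + 0³ + 0³ + 0³ = 1 + 0 + 0 + 0 = 1  — reached 1.
That took 9 steps.

9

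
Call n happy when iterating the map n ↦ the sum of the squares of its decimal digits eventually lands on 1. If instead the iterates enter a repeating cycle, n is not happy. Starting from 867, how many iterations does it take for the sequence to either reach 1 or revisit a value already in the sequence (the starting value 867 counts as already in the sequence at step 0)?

867 → 8² + 6² + 7² = 64 + 36 + 49 = 149
149 → 1² + 4² + 9² = 1 + 16 + 81 = 98
98 → 9² + 8² = 81 + 64 = 145
145 → 1² + 4² + 5² = 1 + 16 + 25 = 42
42 → 4² + 2² = 16 + 4 = 20
20 → 2² + 0² = 4 + 0 = 4
4 → 4² = 16
16 → 1² + 6² = 1 + 36 = 37
37 → 3² + 7² = 9 + 49 = 58
58 → 5² + 8² = 25 + 64 = 89
89 → 8² + 9² = 64 + 81 = 145  — 145 repeats.
That took 11 steps.

11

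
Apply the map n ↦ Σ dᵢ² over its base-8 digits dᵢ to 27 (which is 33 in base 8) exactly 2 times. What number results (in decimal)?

27 = (3,3)_8 → 18
18 = (2,2)_8 → 8

8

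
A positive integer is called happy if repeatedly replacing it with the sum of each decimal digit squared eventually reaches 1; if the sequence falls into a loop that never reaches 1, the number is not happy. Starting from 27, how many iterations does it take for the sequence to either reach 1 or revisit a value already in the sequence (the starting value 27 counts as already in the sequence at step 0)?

14

27 → 2² + 7² = 4 + 49 = 53
53 → 5² + 3² = 25 + 9 = 34
34 → 3² + 4² = 9 + 16 = 25
25 → 2² + 5² = 4 + 25 = 29
29 → 2² + 9² = 4 + 81 = 85
85 → 8² + 5² = 64 + 25 = 89
89 → 8² + 9² = 64 + 81 = 145
145 → 1² + 4² + 5² = 1 + 16 + 25 = 42
42 → 4² + 2² = 16 + 4 = 20
20 → 2² + 0² = 4 + 0 = 4
4 → 4² = 16
16 → 1² + 6² = 1 + 36 = 37
37 → 3² + 7² = 9 + 49 = 58
58 → 5² + 8² = 25 + 64 = 89  — 89 repeats.
That took 14 steps.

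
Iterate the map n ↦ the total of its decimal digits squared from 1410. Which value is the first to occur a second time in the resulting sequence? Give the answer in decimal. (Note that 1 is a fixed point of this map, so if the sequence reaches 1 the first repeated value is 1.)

1410 → 1² + 4² + 1² + 0² = 1 + 16 + 1 + 0 = 18
18 → 1² + 8² = 1 + 64 = 65
65 → 6² + 5² = 36 + 25 = 61
61 → 6² + 1² = 36 + 1 = 37
37 → 3² + 7² = 9 + 49 = 58
58 → 5² + 8² = 25 + 64 = 89
89 → 8² + 9² = 64 + 81 = 145
145 → 1² + 4² + 5² = 1 + 16 + 25 = 42
42 → 4² + 2² = 16 + 4 = 20
20 → 2² + 0² = 4 + 0 = 4
4 → 4² = 16
16 → 1² + 6² = 1 + 36 = 37  — 37 already appeared earlier.

37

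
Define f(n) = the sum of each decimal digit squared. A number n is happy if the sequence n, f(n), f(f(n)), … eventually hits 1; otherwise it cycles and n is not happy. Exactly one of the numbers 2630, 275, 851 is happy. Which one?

2630

2630: 2630 → 49 → 97 → 130 → 10 → 1  — reaches 1 (happy)
275: 275 → 78 → 113 → 11 → 2 → 4 → 16 → 37 → 58 → 89 → 145 → 42 → 20 → 4  — repeats 4 (not happy)
851: 851 → 90 → 81 → 65 → 61 → 37 → 58 → 89 → 145 → 42 → 20 → 4 → 16 → 37  — repeats 37 (not happy)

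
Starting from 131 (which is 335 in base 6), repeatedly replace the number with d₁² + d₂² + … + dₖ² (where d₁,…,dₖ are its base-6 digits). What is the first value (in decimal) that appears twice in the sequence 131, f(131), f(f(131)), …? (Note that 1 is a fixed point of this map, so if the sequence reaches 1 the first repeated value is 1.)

131 = (3,3,5)_6 → 3² + 3² + 5² = 43
43 = (1,1,1)_6 → 1² + 1² + 1² = 3
3 = (3)_6 → 3² = 9
9 = (1,3)_6 → 1² + 3² = 10
10 = (1,4)_6 → 1² + 4² = 17
17 = (2,5)_6 → 2² + 5² = 29
29 = (4,5)_6 → 4² + 5² = 41
41 = (1,0,5)_6 → 1² + 0² + 5² = 26
26 = (4,2)_6 → 4² + 2² = 20
20 = (3,2)_6 → 3² + 2² = 13
13 = (2,1)_6 → 2² + 1² = 5
5 = (5)_6 → 5² = 25
25 = (4,1)_6 → 4² + 1² = 17  — 17 already appeared earlier.

17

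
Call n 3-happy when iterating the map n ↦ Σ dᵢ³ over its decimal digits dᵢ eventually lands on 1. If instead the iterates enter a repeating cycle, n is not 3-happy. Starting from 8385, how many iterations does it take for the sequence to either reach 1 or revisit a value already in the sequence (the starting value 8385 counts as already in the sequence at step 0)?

9

8385 → 8³ + 3³ + 8³ + 5³ = 512 + 27 + 512 + 125 = 1176
1176 → 1³ + 1³ + 7³ + 6³ = 1 + 1 + 343 + 216 = 561
561 → 5³ + 6³ + 1³ = 125 + 216 + 1 = 342
342 → 3³ + 4³ + 2³ = 27 + 64 + 8 = 99
99 → 9³ + 9³ = 729 + 729 = 1458
1458 → 1³ + 4³ + 5³ + 8³ = 1 + 64 + 125 + 512 = 702
702 → 7³ + 0³ + 2³ = 343 + 0 + 8 = 351
351 → 3³ + 5³ + 1³ = 27 + 125 + 1 = 153
153 → 1³ + 5³ + 3³ = 1 + 125 + 27 = 153  — 153 repeats.
That took 9 steps.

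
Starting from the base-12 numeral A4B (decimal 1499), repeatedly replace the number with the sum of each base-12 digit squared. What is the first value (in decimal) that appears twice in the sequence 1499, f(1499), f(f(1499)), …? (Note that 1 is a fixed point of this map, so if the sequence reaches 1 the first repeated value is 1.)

1499 = (10,4,11)_12 → 237
237 = (1,7,9)_12 → 131
131 = (10,11)_12 → 221
221 = (1,6,5)_12 → 62
62 = (5,2)_12 → 29
29 = (2,5)_12 → 29  — 29 already appeared earlier.

29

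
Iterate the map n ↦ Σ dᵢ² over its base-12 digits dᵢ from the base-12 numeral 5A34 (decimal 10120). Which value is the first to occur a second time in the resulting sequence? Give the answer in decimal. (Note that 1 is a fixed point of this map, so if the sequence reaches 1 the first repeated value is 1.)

100

10120 = (5,10,3,4)_12 → 5² + 10² + 3² + 4² = 25 + 100 + 9 + 16 = 150
150 = (1,0,6)_12 → 1² + 0² + 6² = 1 + 0 + 36 = 37
37 = (3,1)_12 → 3² + 1² = 9 + 1 = 10
10 = (10)_12 → 10² = 100
100 = (8,4)_12 → 8² + 4² = 64 + 16 = 80
80 = (6,8)_12 → 6² + 8² = 36 + 64 = 100  — 100 already appeared earlier.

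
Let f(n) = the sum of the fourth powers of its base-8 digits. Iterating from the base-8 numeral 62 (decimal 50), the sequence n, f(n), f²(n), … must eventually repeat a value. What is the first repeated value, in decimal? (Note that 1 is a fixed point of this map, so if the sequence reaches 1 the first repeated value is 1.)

50 = (6,2)_8 → 6⁴ + 2⁴ = 1312
1312 = (2,4,4,0)_8 → 2⁴ + 4⁴ + 4⁴ + 0⁴ = 528
528 = (1,0,2,0)_8 → 1⁴ + 0⁴ + 2⁴ + 0⁴ = 17
17 = (2,1)_8 → 2⁴ + 1⁴ = 17  — 17 already appeared earlier.

17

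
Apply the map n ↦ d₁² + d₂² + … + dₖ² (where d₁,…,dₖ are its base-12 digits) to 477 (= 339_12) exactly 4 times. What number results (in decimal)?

10

477 = (3,3,9)_12 → 3² + 3² + 9² = 99
99 = (8,3)_12 → 8² + 3² = 73
73 = (6,1)_12 → 6² + 1² = 37
37 = (3,1)_12 → 3² + 1² = 10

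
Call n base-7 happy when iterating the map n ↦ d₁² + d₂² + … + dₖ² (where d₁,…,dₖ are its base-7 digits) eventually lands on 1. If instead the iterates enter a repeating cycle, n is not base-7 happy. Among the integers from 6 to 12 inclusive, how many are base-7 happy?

1

6: 6 → 36 → 26 → 34 → 52 → 10 → 10  — not base-7 happy
7: 7 → 1  — base-7 happy
8: 8 → 2 → 4 → 16 → 8  — not base-7 happy
9: 9 → 5 → 25 → 25  — not base-7 happy
10: 10 → 10  — not base-7 happy
11: 11 → 17 → 13 → 37 → 29 → 17  — not base-7 happy
12: 12 → 26 → 34 → 52 → 10 → 10  — not base-7 happy
base-7 happy: 7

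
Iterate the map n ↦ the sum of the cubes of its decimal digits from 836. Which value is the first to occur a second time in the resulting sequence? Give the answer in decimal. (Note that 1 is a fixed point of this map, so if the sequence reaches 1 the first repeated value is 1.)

836 → 8³ + 3³ + 6³ = 755
755 → 7³ + 5³ + 5³ = 593
593 → 5³ + 9³ + 3³ = 881
881 → 8³ + 8³ + 1³ = 1025
1025 → 1³ + 0³ + 2³ + 5³ = 134
134 → 1³ + 3³ + 4³ = 92
92 → 9³ + 2³ = 737
737 → 7³ + 3³ + 7³ = 713
713 → 7³ + 1³ + 3³ = 371
371 → 3³ + 7³ + 1³ = 371  — 371 already appeared earlier.

371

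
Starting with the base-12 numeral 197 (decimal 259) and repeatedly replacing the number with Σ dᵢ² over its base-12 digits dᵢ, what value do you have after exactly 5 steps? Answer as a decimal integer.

29

259 = (1,9,7)_12 → 1² + 9² + 7² = 131
131 = (10,11)_12 → 10² + 11² = 221
221 = (1,6,5)_12 → 1² + 6² + 5² = 62
62 = (5,2)_12 → 5² + 2² = 29
29 = (2,5)_12 → 2² + 5² = 29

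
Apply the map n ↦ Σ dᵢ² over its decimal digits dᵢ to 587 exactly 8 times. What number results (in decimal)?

587 → 5² + 8² + 7² = 25 + 64 + 49 = 138
138 → 1² + 3² + 8² = 1 + 9 + 64 = 74
74 → 7² + 4² = 49 + 16 = 65
65 → 6² + 5² = 36 + 25 = 61
61 → 6² + 1² = 36 + 1 = 37
37 → 3² + 7² = 9 + 49 = 58
58 → 5² + 8² = 25 + 64 = 89
89 → 8² + 9² = 64 + 81 = 145

145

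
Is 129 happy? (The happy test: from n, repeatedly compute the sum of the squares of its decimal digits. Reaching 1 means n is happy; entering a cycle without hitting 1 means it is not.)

129 → 1² + 2² + 9² = 1 + 4 + 81 = 86
86 → 8² + 6² = 64 + 36 = 100
100 → 1² + 0² + 0² = 1 + 0 + 0 = 1  — reached 1.

happy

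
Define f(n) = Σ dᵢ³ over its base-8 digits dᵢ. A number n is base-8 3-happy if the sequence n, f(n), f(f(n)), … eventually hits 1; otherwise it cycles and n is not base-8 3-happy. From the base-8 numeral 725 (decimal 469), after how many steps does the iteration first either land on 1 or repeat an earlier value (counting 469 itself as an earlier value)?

5

469 = (7,2,5)_8 → 7³ + 2³ + 5³ = 343 + 8 + 125 = 476
476 = (7,3,4)_8 → 7³ + 3³ + 4³ = 343 + 27 + 64 = 434
434 = (6,6,2)_8 → 6³ + 6³ + 2³ = 216 + 216 + 8 = 440
440 = (6,7,0)_8 → 6³ + 7³ + 0³ = 216 + 343 + 0 = 559
559 = (1,0,5,7)_8 → 1³ + 0³ + 5³ + 7³ = 1 + 0 + 125 + 343 = 469  — 469 repeats.
That took 5 steps.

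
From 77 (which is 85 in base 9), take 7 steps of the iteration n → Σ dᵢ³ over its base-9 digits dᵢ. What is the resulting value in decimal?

351

77 = (8,5)_9 → 637
637 = (7,7,7)_9 → 1029
1029 = (1,3,6,3)_9 → 271
271 = (3,3,1)_9 → 55
55 = (6,1)_9 → 217
217 = (2,6,1)_9 → 225
225 = (2,7,0)_9 → 351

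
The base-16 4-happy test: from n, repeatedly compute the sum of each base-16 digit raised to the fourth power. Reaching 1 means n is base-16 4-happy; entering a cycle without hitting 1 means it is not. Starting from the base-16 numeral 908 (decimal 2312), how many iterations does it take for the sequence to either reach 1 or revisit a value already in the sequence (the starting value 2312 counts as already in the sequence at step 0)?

9

2312 = (9,0,8)_16 → 9⁴ + 0⁴ + 8⁴ = 6561 + 0 + 4096 = 10657
10657 = (2,9,10,1)_16 → 2⁴ + 9⁴ + 10⁴ + 1⁴ = 16 + 6561 + 10000 + 1 = 16578
16578 = (4,0,12,2)_16 → 4⁴ + 0⁴ + 12⁴ + 2⁴ = 256 + 0 + 20736 + 16 = 21008
21008 = (5,2,1,0)_16 → 5⁴ + 2⁴ + 1⁴ + 0⁴ = 625 + 16 + 1 + 0 = 642
642 = (2,8,2)_16 → 2⁴ + 8⁴ + 2⁴ = 16 + 4096 + 16 = 4128
4128 = (1,0,2,0)_16 → 1⁴ + 0⁴ + 2⁴ + 0⁴ = 1 + 0 + 16 + 0 = 17
17 = (1,1)_16 → 1⁴ + 1⁴ = 1 + 1 = 2
2 = (2)_16 → 2⁴ = 16
16 = (1,0)_16 → 1⁴ + 0⁴ = 1 + 0 = 1  — reached 1.
That took 9 steps.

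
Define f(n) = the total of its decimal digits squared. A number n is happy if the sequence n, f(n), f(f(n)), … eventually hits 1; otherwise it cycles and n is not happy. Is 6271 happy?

6271 → 6² + 2² + 7² + 1² = 90
90 → 9² + 0² = 81
81 → 8² + 1² = 65
65 → 6² + 5² = 61
61 → 6² + 1² = 37
37 → 3² + 7² = 58
58 → 5² + 8² = 89
89 → 8² + 9² = 145
145 → 1² + 4² + 5² = 42
42 → 4² + 2² = 20
20 → 2² + 0² = 4
4 → 4² = 16
16 → 1² + 6² = 37  — 37 already seen; the sequence cycles without reaching 1.

not happy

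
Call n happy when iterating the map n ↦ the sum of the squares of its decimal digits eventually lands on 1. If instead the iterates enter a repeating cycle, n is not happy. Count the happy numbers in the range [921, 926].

2

921: 921 → 86 → 100 → 1  (reaches 1)
922: 922 → 89 → 145 → 42 → 20 → 4 → 16 → 37 → 58 → 89  (repeats 89)
923: 923 → 94 → 97 → 130 → 10 → 1  (reaches 1)
924: 924 → 101 → 2 → 4 → 16 → 37 → 58 → 89 → 145 → 42 → 20 → 4  (repeats 4)
925: 925 → 110 → 2 → 4 → 16 → 37 → 58 → 89 → 145 → 42 → 20 → 4  (repeats 4)
926: 926 → 121 → 6 → 36 → 45 → 41 → 17 → 50 → 25 → 29 → 85 → 89 → 145 → 42 → 20 → 4 → 16 → 37 → 58 → 89  (repeats 89)
happy: 921, 923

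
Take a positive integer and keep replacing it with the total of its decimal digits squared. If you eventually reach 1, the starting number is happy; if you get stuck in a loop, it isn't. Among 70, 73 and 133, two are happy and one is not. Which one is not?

70: 70 → 49 → 97 → 130 → 10 → 1  — reaches 1 (happy)
73: 73 → 58 → 89 → 145 → 42 → 20 → 4 → 16 → 37 → 58  — repeats 58 (not happy)
133: 133 → 19 → 82 → 68 → 100 → 1  — reaches 1 (happy)

73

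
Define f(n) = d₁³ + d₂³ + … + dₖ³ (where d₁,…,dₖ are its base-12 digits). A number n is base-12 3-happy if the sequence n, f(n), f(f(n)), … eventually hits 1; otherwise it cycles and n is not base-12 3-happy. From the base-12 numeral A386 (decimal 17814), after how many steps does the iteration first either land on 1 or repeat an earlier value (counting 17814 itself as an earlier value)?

15

17814 = (10,3,8,6)_12 → 1755
1755 = (1,0,2,3)_12 → 36
36 = (3,0)_12 → 27
27 = (2,3)_12 → 35
35 = (2,11)_12 → 1339
1339 = (9,3,7)_12 → 1099
1099 = (7,7,7)_12 → 1029
1029 = (7,1,9)_12 → 1073
1073 = (7,5,5)_12 → 593
593 = (4,1,5)_12 → 190
190 = (1,3,10)_12 → 1028
1028 = (7,1,8)_12 → 856
856 = (5,11,4)_12 → 1520
1520 = (10,6,8)_12 → 1728
1728 = (1,0,0,0)_12 → 1  — reached 1.
That took 15 steps.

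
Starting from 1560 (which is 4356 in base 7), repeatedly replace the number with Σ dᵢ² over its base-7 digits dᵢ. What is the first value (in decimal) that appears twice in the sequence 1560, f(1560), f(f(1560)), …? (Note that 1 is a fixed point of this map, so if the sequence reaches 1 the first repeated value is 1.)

2

1560 = (4,3,5,6)_7 → 4² + 3² + 5² + 6² = 86
86 = (1,5,2)_7 → 1² + 5² + 2² = 30
30 = (4,2)_7 → 4² + 2² = 20
20 = (2,6)_7 → 2² + 6² = 40
40 = (5,5)_7 → 5² + 5² = 50
50 = (1,0,1)_7 → 1² + 0² + 1² = 2
2 = (2)_7 → 2² = 4
4 = (4)_7 → 4² = 16
16 = (2,2)_7 → 2² + 2² = 8
8 = (1,1)_7 → 1² + 1² = 2  — 2 already appeared earlier.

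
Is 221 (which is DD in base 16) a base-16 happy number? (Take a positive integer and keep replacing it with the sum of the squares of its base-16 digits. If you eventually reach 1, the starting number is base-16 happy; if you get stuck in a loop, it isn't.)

not base-16 happy

221 = (13,13)_16 → 13² + 13² = 169 + 169 = 338
338 = (1,5,2)_16 → 1² + 5² + 2² = 1 + 25 + 4 = 30
30 = (1,14)_16 → 1² + 14² = 1 + 196 = 197
197 = (12,5)_16 → 12² + 5² = 144 + 25 = 169
169 = (10,9)_16 → 10² + 9² = 100 + 81 = 181
181 = (11,5)_16 → 11² + 5² = 121 + 25 = 146
146 = (9,2)_16 → 9² + 2² = 81 + 4 = 85
85 = (5,5)_16 → 5² + 5² = 25 + 25 = 50
50 = (3,2)_16 → 3² + 2² = 9 + 4 = 13
13 = (13)_16 → 13² = 169  — 169 already seen; the sequence cycles without reaching 1.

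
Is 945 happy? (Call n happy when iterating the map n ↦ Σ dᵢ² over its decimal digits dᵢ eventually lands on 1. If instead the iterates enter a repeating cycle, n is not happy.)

945 → 9² + 4² + 5² = 81 + 16 + 25 = 122
122 → 1² + 2² + 2² = 1 + 4 + 4 = 9
9 → 9² = 81
81 → 8² + 1² = 64 + 1 = 65
65 → 6² + 5² = 36 + 25 = 61
61 → 6² + 1² = 36 + 1 = 37
37 → 3² + 7² = 9 + 49 = 58
58 → 5² + 8² = 25 + 64 = 89
89 → 8² + 9² = 64 + 81 = 145
145 → 1² + 4² + 5² = 1 + 16 + 25 = 42
42 → 4² + 2² = 16 + 4 = 20
20 → 2² + 0² = 4 + 0 = 4
4 → 4² = 16
16 → 1² + 6² = 1 + 36 = 37  — 37 already seen; the sequence cycles without reaching 1.

not happy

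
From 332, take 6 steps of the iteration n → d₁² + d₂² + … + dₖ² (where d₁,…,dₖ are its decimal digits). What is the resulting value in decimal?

85

332 → 3² + 3² + 2² = 9 + 9 + 4 = 22
22 → 2² + 2² = 4 + 4 = 8
8 → 8² = 64
64 → 6² + 4² = 36 + 16 = 52
52 → 5² + 2² = 25 + 4 = 29
29 → 2² + 9² = 4 + 81 = 85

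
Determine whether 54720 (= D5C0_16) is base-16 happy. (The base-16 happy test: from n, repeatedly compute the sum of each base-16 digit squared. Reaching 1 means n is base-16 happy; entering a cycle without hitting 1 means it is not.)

not base-16 happy

54720 = (13,5,12,0)_16 → 13² + 5² + 12² + 0² = 338
338 = (1,5,2)_16 → 1² + 5² + 2² = 30
30 = (1,14)_16 → 1² + 14² = 197
197 = (12,5)_16 → 12² + 5² = 169
169 = (10,9)_16 → 10² + 9² = 181
181 = (11,5)_16 → 11² + 5² = 146
146 = (9,2)_16 → 9² + 2² = 85
85 = (5,5)_16 → 5² + 5² = 50
50 = (3,2)_16 → 3² + 2² = 13
13 = (13)_16 → 13² = 169  — 169 already seen; the sequence cycles without reaching 1.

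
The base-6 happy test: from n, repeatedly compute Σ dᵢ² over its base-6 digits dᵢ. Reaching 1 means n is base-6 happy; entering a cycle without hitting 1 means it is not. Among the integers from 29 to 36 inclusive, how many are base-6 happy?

29: 29 → 41 → 26 → 20 → 13 → 5 → 25 → 17 → 29  — not base-6 happy
30: 30 → 25 → 17 → 29 → 41 → 26 → 20 → 13 → 5 → 25  — not base-6 happy
31: 31 → 26 → 20 → 13 → 5 → 25 → 17 → 29 → 41 → 26  — not base-6 happy
32: 32 → 29 → 41 → 26 → 20 → 13 → 5 → 25 → 17 → 29  — not base-6 happy
33: 33 → 34 → 41 → 26 → 20 → 13 → 5 → 25 → 17 → 29 → 41  — not base-6 happy
34: 34 → 41 → 26 → 20 → 13 → 5 → 25 → 17 → 29 → 41  — not base-6 happy
35: 35 → 50 → 9 → 10 → 17 → 29 → 41 → 26 → 20 → 13 → 5 → 25 → 17  — not base-6 happy
36: 36 → 1  — base-6 happy
base-6 happy: 36

1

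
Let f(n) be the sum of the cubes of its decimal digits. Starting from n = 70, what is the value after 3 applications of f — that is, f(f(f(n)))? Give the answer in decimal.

70 → 7³ + 0³ = 343
343 → 3³ + 4³ + 3³ = 118
118 → 1³ + 1³ + 8³ = 514

514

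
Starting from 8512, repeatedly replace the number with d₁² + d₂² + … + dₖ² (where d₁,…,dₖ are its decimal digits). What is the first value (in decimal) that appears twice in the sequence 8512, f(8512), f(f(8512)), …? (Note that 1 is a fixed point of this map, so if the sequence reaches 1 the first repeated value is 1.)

8512 → 94
94 → 97
97 → 130
130 → 10
10 → 1  — reached the fixed point 1.
1 → 1, so 1 is the first repeated value.

1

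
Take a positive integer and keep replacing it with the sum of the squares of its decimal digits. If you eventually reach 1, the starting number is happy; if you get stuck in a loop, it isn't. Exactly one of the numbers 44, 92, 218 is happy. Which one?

44

44: 44 → 32 → 13 → 10 → 1  — reaches 1 (happy)
92: 92 → 85 → 89 → 145 → 42 → 20 → 4 → 16 → 37 → 58 → 89  — repeats 89 (not happy)
218: 218 → 69 → 117 → 51 → 26 → 40 → 16 → 37 → 58 → 89 → 145 → 42 → 20 → 4 → 16  — repeats 16 (not happy)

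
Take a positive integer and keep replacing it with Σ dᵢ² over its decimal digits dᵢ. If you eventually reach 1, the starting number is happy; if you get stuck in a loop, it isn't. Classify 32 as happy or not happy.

happy

32 → 13
13 → 10
10 → 1  — reached 1.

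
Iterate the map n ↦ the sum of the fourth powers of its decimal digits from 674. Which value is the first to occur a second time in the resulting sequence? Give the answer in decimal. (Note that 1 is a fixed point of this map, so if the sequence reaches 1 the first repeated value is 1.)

674 → 3953
3953 → 7348
7348 → 6834
6834 → 5729
5729 → 9603
9603 → 7938
7938 → 13139
13139 → 6725
6725 → 4338
4338 → 4514
4514 → 1138
1138 → 4179
4179 → 9219
9219 → 13139  — 13139 already appeared earlier.

13139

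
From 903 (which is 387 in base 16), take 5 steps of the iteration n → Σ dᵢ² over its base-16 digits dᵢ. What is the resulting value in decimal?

128

903 = (3,8,7)_16 → 3² + 8² + 7² = 9 + 64 + 49 = 122
122 = (7,10)_16 → 7² + 10² = 49 + 100 = 149
149 = (9,5)_16 → 9² + 5² = 81 + 25 = 106
106 = (6,10)_16 → 6² + 10² = 36 + 100 = 136
136 = (8,8)_16 → 8² + 8² = 64 + 64 = 128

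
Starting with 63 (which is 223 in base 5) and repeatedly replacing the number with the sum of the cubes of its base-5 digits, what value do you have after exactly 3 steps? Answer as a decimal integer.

9

63 = (2,2,3)_5 → 43
43 = (1,3,3)_5 → 55
55 = (2,1,0)_5 → 9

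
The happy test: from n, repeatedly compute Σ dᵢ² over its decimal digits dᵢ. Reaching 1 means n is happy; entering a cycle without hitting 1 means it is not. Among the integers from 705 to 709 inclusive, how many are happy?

1

705: 705 → 74 → 65 → 61 → 37 → 58 → 89 → 145 → 42 → 20 → 4 → 16 → 37  — not happy
706: 706 → 85 → 89 → 145 → 42 → 20 → 4 → 16 → 37 → 58 → 89  — not happy
707: 707 → 98 → 145 → 42 → 20 → 4 → 16 → 37 → 58 → 89 → 145  — not happy
708: 708 → 113 → 11 → 2 → 4 → 16 → 37 → 58 → 89 → 145 → 42 → 20 → 4  — not happy
709: 709 → 130 → 10 → 1  — happy
happy: 709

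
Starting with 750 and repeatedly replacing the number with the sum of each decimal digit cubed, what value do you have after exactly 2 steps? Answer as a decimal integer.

750 → 7³ + 5³ + 0³ = 468
468 → 4³ + 6³ + 8³ = 792

792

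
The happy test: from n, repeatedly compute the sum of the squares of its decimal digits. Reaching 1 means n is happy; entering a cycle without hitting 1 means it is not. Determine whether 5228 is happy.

happy

5228 → 5² + 2² + 2² + 8² = 97
97 → 9² + 7² = 130
130 → 1² + 3² + 0² = 10
10 → 1² + 0² = 1  — reached 1.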